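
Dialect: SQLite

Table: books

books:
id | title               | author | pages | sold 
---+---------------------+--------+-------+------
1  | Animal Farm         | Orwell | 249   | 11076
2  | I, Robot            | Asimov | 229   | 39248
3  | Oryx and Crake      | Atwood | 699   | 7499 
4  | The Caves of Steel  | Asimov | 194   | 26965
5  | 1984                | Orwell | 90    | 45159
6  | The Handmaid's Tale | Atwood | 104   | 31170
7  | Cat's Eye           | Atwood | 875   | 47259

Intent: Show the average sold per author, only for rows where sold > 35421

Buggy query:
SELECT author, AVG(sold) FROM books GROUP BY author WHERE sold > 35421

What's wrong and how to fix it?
Bug: Row-level WHERE must come before GROUP BY in the clause order

Fix: Move the WHERE clause before GROUP BY

Corrected query:
SELECT author, AVG(sold) FROM books WHERE sold > 35421 GROUP BY author

Result:
author | AVG(sold)
-------+----------
Asimov | 39248    
Atwood | 47259    
Orwell | 45159    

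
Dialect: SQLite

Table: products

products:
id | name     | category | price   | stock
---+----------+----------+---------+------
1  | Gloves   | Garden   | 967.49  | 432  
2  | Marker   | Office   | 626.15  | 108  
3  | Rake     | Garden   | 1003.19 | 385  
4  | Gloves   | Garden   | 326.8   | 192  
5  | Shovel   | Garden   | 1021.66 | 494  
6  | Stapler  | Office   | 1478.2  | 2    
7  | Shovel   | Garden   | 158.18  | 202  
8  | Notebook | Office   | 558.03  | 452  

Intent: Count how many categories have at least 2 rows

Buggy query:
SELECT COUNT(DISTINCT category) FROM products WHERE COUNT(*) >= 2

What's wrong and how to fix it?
Bug: COUNT(*) cannot appear in WHERE; the per-group count doesn't exist yet

Fix: Use a subquery that GROUPs and filters with HAVING, then count its rows

Corrected query:
SELECT COUNT(*) FROM (SELECT category FROM products GROUP BY category HAVING COUNT(*) >= 2)

Result:
COUNT(*)
--------
2       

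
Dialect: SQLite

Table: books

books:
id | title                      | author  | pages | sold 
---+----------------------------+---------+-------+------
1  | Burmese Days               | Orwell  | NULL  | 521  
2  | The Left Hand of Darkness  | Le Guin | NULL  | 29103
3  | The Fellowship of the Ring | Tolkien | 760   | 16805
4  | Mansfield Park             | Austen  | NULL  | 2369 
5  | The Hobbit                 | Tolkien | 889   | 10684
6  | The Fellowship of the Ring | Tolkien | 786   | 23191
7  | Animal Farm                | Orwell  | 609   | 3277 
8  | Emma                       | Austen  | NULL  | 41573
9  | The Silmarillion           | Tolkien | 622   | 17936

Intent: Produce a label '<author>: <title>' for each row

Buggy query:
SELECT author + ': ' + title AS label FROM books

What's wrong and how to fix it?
Bug: '+' is numeric addition; on text columns SQLite converts them to 0 instead of concatenating

Fix: Use the || operator for string concatenation

Corrected query:
SELECT author || ': ' || title AS label FROM books

Result:
label                              
-----------------------------------
Orwell: Burmese Days               
Le Guin: The Left Hand of Darkness 
Tolkien: The Fellowship of the Ring
Austen: Mansfield Park             
Tolkien: The Hobbit                
Tolkien: The Fellowship of the Ring
Orwell: Animal Farm                
Austen: Emma                       
Tolkien: The Silmarillion          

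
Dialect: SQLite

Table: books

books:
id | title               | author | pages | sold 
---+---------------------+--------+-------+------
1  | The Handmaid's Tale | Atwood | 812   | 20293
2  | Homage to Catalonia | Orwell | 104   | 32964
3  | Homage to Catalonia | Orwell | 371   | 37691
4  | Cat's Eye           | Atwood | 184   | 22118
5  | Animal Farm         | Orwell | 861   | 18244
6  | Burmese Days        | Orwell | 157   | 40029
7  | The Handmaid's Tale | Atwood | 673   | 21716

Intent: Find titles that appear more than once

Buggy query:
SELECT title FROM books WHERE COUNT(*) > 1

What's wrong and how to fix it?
Bug: WHERE can't reference COUNT(*); aggregates are computed after WHERE

Fix: Group first, then use HAVING for the count condition

Corrected query:
SELECT title FROM books GROUP BY title HAVING COUNT(*) > 1

Result:
title              
-------------------
Homage to Catalonia
The Handmaid's Tale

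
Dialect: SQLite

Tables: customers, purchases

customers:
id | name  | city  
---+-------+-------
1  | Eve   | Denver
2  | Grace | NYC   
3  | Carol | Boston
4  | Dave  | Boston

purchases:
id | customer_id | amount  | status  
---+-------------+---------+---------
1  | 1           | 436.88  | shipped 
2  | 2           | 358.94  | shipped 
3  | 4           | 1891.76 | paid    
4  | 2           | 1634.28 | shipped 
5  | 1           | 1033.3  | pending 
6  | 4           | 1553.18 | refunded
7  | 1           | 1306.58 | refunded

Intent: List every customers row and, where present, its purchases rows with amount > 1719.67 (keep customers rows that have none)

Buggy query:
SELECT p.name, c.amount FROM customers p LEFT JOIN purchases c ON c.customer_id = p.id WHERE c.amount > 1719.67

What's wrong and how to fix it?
Bug: Filtering c.amount in WHERE discards the NULL rows produced by LEFT JOIN, turning it into an inner join

Fix: Move the right-table condition into the ON clause so unmatched parents are kept

Corrected query:
SELECT p.name, c.amount FROM customers p LEFT JOIN purchases c ON c.customer_id = p.id AND c.amount > 1719.67

Result:
name  | amount 
------+--------
Eve   | NULL   
Grace | NULL   
Carol | NULL   
Dave  | 1891.76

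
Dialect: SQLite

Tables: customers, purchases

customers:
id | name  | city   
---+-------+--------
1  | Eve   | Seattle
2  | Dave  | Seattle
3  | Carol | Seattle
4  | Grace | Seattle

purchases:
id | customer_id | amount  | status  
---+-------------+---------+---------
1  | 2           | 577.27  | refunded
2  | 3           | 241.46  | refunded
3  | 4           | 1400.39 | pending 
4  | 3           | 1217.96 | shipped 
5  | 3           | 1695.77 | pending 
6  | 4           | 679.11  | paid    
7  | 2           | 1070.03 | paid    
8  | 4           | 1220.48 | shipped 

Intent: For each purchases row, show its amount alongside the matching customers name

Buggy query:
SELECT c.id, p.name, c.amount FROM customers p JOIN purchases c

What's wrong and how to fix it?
Bug: JOIN with no ON clause produces a cartesian product; every purchases row pairs with every customers row

Fix: Specify the join condition linking the foreign key to the parent id

Corrected query:
SELECT c.id, p.name, c.amount FROM customers p JOIN purchases c ON c.customer_id = p.id

Result:
id | name  | amount 
---+-------+--------
1  | Dave  | 577.27 
2  | Carol | 241.46 
3  | Grace | 1400.39
4  | Carol | 1217.96
5  | Carol | 1695.77
6  | Grace | 679.11 
7  | Dave  | 1070.03
8  | Grace | 1220.48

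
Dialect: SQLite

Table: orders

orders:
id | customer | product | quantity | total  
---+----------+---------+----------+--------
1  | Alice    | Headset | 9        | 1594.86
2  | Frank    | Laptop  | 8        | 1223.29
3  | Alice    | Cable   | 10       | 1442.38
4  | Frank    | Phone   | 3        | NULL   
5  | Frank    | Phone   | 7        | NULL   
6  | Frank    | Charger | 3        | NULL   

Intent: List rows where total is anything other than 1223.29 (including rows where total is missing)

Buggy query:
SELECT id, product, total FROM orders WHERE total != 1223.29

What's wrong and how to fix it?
Bug: 'total != 1223.29' is unknown when total is NULL, so NULL rows are silently excluded

Fix: Handle NULL separately with IS NULL alongside the inequality

Corrected query:
SELECT id, product, total FROM orders WHERE total != 1223.29 OR total IS NULL

Result:
id | product | total  
---+---------+--------
1  | Headset | 1594.86
3  | Cable   | 1442.38
4  | Phone   | NULL   
5  | Phone   | NULL   
6  | Charger | NULL   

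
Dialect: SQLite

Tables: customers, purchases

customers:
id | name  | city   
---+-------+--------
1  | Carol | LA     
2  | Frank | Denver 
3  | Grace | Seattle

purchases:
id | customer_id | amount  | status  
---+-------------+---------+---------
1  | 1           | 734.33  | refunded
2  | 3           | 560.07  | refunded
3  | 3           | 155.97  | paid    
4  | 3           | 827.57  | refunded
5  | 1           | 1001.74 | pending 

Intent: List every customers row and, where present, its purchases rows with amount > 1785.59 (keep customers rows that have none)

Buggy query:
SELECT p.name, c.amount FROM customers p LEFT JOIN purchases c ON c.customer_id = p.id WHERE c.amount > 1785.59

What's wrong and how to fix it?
Bug: Filtering c.amount in WHERE discards the NULL rows produced by LEFT JOIN, turning it into an inner join

Fix: Put 'c.amount > 1785.59' in the JOIN's ON clause instead of WHERE

Corrected query:
SELECT p.name, c.amount FROM customers p LEFT JOIN purchases c ON c.customer_id = p.id AND c.amount > 1785.59

Result:
name  | amount
------+-------
Carol | NULL  
Frank | NULL  
Grace | NULL  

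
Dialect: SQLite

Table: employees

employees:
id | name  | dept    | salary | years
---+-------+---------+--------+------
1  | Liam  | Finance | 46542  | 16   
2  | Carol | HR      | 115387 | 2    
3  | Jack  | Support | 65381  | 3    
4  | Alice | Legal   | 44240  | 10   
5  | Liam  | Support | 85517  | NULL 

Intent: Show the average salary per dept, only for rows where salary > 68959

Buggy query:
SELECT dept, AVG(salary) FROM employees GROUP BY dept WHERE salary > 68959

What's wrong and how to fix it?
Bug: WHERE cannot follow GROUP BY

Fix: Move the WHERE clause before GROUP BY

Corrected query:
SELECT dept, AVG(salary) FROM employees WHERE salary > 68959 GROUP BY dept

Result:
dept    | AVG(salary)
--------+------------
HR      | 115387     
Support | 85517      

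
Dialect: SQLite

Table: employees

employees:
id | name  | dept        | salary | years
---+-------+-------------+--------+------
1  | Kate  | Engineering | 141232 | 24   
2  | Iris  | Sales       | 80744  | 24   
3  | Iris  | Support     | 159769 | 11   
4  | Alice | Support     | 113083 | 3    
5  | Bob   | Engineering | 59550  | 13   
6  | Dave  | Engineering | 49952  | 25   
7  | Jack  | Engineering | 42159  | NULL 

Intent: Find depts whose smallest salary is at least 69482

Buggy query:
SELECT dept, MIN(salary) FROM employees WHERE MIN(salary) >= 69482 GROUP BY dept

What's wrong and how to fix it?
Bug: Aggregates like MIN are computed per group after WHERE runs

Fix: Use HAVING for the per-group MIN condition

Corrected query:
SELECT dept, MIN(salary) FROM employees GROUP BY dept HAVING MIN(salary) >= 69482

Result:
dept    | MIN(salary)
--------+------------
Sales   | 80744      
Support | 113083     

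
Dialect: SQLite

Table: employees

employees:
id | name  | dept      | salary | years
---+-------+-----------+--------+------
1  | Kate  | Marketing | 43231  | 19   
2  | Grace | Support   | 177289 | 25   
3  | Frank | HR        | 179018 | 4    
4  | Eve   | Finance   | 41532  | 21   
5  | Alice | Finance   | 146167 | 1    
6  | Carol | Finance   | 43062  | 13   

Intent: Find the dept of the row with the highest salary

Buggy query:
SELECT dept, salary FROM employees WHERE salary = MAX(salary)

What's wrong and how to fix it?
Bug: WHERE is evaluated per row; an aggregate over the whole table isn't defined there

Fix: Wrap MAX in a scalar subquery so WHERE compares against a single value

Corrected query:
SELECT dept, salary FROM employees WHERE salary = (SELECT MAX(salary) FROM employees)

Result:
dept | salary
-----+-------
HR   | 179018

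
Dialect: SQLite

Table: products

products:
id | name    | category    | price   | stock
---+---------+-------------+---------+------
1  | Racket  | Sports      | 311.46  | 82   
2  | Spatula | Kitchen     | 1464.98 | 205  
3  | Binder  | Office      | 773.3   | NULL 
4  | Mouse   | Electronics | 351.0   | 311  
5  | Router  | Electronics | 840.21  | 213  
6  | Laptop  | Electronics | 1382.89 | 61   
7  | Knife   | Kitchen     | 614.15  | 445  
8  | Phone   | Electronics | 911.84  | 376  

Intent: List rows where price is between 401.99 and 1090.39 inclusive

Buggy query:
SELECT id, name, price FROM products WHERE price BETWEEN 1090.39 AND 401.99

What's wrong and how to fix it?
Bug: The bounds are reversed; BETWEEN a AND b requires a <= b to match anything

Fix: Swap the bounds so the smaller value comes first

Corrected query:
SELECT id, name, price FROM products WHERE price BETWEEN 401.99 AND 1090.39

Result:
id | name   | price 
---+--------+-------
3  | Binder | 773.3 
5  | Router | 840.21
7  | Knife  | 614.15
8  | Phone  | 911.84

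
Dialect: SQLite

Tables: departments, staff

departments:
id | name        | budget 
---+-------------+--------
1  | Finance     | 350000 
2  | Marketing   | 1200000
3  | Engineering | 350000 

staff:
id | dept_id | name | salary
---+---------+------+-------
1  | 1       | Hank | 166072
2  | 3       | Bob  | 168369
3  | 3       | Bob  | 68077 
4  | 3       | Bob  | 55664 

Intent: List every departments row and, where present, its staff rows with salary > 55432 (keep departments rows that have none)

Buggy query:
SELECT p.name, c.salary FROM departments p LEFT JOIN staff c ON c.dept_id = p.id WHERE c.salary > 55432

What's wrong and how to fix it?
Bug: Filtering c.salary in WHERE discards the NULL rows produced by LEFT JOIN, turning it into an inner join

Fix: Move the right-table condition into the ON clause so unmatched parents are kept

Corrected query:
SELECT p.name, c.salary FROM departments p LEFT JOIN staff c ON c.dept_id = p.id AND c.salary > 55432

Result:
name        | salary
------------+-------
Finance     | 166072
Marketing   | NULL  
Engineering | 55664 
Engineering | 68077 
Engineering | 168369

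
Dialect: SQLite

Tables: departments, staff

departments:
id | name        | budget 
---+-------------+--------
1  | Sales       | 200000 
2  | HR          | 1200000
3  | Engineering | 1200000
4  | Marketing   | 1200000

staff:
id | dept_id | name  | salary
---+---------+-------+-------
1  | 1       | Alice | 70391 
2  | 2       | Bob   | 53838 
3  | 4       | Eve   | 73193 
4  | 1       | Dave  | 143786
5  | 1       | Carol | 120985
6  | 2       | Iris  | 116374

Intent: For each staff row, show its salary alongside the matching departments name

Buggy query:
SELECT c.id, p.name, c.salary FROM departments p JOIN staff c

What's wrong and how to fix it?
Bug: Missing join condition: each staff row is matched to all departments rows instead of just its own

Fix: Specify the join condition linking the foreign key to the parent id

Corrected query:
SELECT c.id, p.name, c.salary FROM departments p JOIN staff c ON c.dept_id = p.id

Result:
id | name      | salary
---+-----------+-------
1  | Sales     | 70391 
2  | HR        | 53838 
3  | Marketing | 73193 
4  | Sales     | 143786
5  | Sales     | 120985
6  | HR        | 116374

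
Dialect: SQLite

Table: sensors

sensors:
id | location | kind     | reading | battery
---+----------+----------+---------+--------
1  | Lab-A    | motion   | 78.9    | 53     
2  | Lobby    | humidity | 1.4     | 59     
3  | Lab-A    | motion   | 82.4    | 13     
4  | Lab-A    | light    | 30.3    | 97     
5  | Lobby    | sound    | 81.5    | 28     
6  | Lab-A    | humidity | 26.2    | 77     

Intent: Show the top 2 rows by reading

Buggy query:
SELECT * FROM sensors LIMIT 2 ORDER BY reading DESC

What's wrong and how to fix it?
Bug: LIMIT must come after ORDER BY

Fix: Sort with ORDER BY, then apply LIMIT

Corrected query:
SELECT * FROM sensors ORDER BY reading DESC LIMIT 2

Result:
id | location | kind   | reading | battery
---+----------+--------+---------+--------
3  | Lab-A    | motion | 82.4    | 13     
5  | Lobby    | sound  | 81.5    | 28     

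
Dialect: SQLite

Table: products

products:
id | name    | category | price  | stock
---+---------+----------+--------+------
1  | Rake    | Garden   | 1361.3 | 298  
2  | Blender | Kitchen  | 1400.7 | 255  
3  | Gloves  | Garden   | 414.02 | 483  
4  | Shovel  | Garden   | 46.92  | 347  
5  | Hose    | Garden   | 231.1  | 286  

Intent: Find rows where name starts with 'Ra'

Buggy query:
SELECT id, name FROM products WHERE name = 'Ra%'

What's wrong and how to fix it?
Bug: Wildcards only work with LIKE; '=' treats '%' as a literal character

Fix: Use LIKE for wildcard pattern matching

Corrected query:
SELECT id, name FROM products WHERE name LIKE 'Ra%'

Result:
id | name
---+-----
1  | Rake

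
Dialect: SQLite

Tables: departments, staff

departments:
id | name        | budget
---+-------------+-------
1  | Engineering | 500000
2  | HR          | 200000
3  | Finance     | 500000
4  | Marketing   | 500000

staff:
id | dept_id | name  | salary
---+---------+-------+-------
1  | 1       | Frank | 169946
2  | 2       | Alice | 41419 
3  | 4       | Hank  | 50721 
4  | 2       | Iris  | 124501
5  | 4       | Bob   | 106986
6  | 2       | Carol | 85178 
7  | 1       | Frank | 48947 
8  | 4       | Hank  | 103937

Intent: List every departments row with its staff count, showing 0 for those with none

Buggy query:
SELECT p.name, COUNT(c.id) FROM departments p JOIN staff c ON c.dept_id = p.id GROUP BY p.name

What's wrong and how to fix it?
Bug: INNER JOIN drops departments rows that have no matching staff rows

Fix: Use LEFT JOIN so parents without children still appear (COUNT(c.id) gives 0)

Corrected query:
SELECT p.name, COUNT(c.id) FROM departments p LEFT JOIN staff c ON c.dept_id = p.id GROUP BY p.name

Result:
name        | COUNT(c.id)
------------+------------
Engineering | 2          
Finance     | 0          
HR          | 3          
Marketing   | 3          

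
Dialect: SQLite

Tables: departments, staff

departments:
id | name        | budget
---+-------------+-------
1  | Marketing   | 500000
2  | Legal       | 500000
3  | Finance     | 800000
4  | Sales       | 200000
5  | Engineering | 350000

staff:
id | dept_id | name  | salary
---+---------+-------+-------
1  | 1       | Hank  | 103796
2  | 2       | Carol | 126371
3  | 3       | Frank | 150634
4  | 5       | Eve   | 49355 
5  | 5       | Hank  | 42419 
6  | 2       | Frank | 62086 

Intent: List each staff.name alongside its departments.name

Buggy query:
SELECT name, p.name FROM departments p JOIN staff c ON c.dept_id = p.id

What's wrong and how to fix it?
Bug: Both tables have a 'name' column; the unqualified reference is ambiguous

Fix: Prefix ambiguous columns with the table alias

Corrected query:
SELECT c.name, p.name FROM departments p JOIN staff c ON c.dept_id = p.id

Result:
name  | name       
------+------------
Hank  | Marketing  
Carol | Legal      
Frank | Finance    
Eve   | Engineering
Hank  | Engineering
Frank | Legal      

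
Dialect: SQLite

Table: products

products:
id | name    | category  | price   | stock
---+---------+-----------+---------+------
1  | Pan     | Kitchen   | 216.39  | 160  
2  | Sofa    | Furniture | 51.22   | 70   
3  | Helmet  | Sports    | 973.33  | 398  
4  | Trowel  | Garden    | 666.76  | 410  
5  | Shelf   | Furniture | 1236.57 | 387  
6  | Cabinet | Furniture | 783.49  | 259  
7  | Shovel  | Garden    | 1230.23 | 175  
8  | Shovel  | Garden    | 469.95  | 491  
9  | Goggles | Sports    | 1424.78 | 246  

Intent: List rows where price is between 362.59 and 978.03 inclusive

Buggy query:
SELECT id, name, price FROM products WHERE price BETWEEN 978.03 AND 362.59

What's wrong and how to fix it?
Bug: BETWEEN expects the lower bound first; with 978.03 AND 362.59 the range is empty

Fix: Write BETWEEN 362.59 AND 978.03

Corrected query:
SELECT id, name, price FROM products WHERE price BETWEEN 362.59 AND 978.03

Result:
id | name    | price 
---+---------+-------
3  | Helmet  | 973.33
4  | Trowel  | 666.76
6  | Cabinet | 783.49
8  | Shovel  | 469.95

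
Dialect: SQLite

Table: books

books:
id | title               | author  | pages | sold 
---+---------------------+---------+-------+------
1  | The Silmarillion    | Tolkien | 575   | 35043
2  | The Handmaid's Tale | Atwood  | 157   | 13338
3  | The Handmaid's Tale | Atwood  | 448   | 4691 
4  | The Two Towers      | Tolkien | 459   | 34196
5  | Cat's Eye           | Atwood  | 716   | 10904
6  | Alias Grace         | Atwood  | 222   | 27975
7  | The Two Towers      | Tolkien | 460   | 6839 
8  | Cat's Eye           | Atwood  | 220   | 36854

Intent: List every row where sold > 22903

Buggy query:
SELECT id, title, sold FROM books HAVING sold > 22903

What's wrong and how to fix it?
Bug: HAVING filters the output of aggregation, but this query has no GROUP BY and no aggregate functions, so SQLite rejects it (HAVING clause on a non-aggregate query); the condition here is per row

Fix: Replace HAVING with WHERE since the condition applies to individual rows

Corrected query:
SELECT id, title, sold FROM books WHERE sold > 22903

Result:
id | title            | sold 
---+------------------+------
1  | The Silmarillion | 35043
4  | The Two Towers   | 34196
6  | Alias Grace      | 27975
8  | Cat's Eye        | 36854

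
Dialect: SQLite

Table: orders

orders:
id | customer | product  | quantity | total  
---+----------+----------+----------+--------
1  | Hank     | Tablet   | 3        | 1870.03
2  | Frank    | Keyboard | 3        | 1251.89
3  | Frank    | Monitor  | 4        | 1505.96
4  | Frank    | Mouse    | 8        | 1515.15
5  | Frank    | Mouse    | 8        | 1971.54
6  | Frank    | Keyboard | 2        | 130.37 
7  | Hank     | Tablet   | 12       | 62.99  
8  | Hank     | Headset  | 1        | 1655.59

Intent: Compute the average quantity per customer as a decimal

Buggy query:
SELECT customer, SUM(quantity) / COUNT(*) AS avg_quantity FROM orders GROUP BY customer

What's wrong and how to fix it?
Bug: Both operands are integers, so '/' performs integer division and truncates

Fix: Cast one side to REAL so the division keeps the fractional part

Corrected query:
SELECT customer, SUM(quantity) * 1.0 / COUNT(*) AS avg_quantity FROM orders GROUP BY customer

Result:
customer | avg_quantity
---------+-------------
Frank    | 5           
Hank     | 5.333333    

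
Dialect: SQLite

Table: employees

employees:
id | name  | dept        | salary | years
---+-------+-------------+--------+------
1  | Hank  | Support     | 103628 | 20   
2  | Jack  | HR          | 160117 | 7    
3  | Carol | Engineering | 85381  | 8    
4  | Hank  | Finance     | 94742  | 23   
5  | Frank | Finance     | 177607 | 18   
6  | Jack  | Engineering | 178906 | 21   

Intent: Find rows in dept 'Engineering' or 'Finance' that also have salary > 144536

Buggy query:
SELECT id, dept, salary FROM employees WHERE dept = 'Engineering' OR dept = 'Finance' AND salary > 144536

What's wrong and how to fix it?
Bug: Without parentheses, AND is evaluated before OR, so the salary filter only applies to the 'Finance' branch

Fix: Group the OR with parentheses (or use IN), then AND the threshold

Corrected query:
SELECT id, dept, salary FROM employees WHERE (dept = 'Engineering' OR dept = 'Finance') AND salary > 144536

Result:
id | dept        | salary
---+-------------+-------
5  | Finance     | 177607
6  | Engineering | 178906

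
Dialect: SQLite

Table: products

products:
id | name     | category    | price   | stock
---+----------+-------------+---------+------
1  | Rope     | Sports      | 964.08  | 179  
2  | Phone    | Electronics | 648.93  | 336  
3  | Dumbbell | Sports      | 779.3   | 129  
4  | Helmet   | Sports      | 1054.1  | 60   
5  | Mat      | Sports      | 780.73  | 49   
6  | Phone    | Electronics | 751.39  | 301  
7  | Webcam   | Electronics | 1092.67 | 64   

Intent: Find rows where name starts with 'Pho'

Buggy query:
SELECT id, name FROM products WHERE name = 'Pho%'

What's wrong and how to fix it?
Bug: '=' compares the literal string including the % character; pattern matching needs LIKE

Fix: Use LIKE for wildcard pattern matching

Corrected query:
SELECT id, name FROM products WHERE name LIKE 'Pho%'

Result:
id | name 
---+------
2  | Phone
6  | Phone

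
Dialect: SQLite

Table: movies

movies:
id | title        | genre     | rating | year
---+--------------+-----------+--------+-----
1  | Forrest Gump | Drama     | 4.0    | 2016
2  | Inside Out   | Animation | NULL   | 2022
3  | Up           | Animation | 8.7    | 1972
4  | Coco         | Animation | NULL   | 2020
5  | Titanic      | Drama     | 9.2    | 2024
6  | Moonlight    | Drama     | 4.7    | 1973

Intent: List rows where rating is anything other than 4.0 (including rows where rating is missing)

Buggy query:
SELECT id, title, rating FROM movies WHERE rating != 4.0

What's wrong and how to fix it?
Bug: 'rating != 4.0' is unknown when rating is NULL, so NULL rows are silently excluded

Fix: Add an explicit OR rating IS NULL to include the missing-value rows

Corrected query:
SELECT id, title, rating FROM movies WHERE rating != 4.0 OR rating IS NULL

Result:
id | title      | rating
---+------------+-------
2  | Inside Out | NULL  
3  | Up         | 8.7   
4  | Coco       | NULL  
5  | Titanic    | 9.2   
6  | Moonlight  | 4.7   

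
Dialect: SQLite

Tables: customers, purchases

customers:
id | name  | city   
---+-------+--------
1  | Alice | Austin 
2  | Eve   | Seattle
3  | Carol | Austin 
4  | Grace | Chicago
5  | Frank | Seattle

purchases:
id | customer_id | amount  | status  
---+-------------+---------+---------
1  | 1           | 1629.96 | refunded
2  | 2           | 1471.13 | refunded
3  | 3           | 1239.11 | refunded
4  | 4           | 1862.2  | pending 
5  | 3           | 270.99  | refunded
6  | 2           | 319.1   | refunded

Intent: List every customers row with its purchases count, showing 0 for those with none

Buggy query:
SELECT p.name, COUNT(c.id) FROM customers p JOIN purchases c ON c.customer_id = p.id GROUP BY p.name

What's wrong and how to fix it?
Bug: An inner join excludes parents with zero children

Fix: Use LEFT JOIN so parents without children still appear (COUNT(c.id) gives 0)

Corrected query:
SELECT p.name, COUNT(c.id) FROM customers p LEFT JOIN purchases c ON c.customer_id = p.id GROUP BY p.name

Result:
name  | COUNT(c.id)
------+------------
Alice | 1          
Carol | 2          
Eve   | 2          
Frank | 0          
Grace | 1          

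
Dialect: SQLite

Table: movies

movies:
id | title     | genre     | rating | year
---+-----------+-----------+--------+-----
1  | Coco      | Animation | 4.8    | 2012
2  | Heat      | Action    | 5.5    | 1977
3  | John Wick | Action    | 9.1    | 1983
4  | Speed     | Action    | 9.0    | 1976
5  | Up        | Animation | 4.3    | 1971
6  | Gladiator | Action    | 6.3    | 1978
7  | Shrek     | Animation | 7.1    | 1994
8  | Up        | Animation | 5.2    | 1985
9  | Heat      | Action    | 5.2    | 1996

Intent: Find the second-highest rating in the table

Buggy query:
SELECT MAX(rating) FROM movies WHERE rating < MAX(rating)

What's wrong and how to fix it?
Bug: MAX(rating) on the right of the comparison is an aggregate-in-WHERE error

Fix: Put the inner MAX in a scalar subquery

Corrected query:
SELECT MAX(rating) FROM movies WHERE rating < (SELECT MAX(rating) FROM movies)

Result:
MAX(rating)
-----------
9          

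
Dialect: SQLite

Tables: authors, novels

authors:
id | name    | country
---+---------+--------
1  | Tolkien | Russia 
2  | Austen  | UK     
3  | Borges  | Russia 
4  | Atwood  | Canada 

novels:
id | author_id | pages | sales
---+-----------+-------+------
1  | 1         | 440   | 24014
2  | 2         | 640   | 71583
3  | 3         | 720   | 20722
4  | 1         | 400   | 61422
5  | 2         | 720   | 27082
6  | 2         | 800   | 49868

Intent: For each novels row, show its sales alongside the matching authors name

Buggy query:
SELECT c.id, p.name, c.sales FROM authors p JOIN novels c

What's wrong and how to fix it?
Bug: JOIN with no ON clause produces a cartesian product; every novels row pairs with every authors row

Fix: Specify the join condition linking the foreign key to the parent id

Corrected query:
SELECT c.id, p.name, c.sales FROM authors p JOIN novels c ON c.author_id = p.id

Result:
id | name    | sales
---+---------+------
1  | Tolkien | 24014
2  | Austen  | 71583
3  | Borges  | 20722
4  | Tolkien | 61422
5  | Austen  | 27082
6  | Austen  | 49868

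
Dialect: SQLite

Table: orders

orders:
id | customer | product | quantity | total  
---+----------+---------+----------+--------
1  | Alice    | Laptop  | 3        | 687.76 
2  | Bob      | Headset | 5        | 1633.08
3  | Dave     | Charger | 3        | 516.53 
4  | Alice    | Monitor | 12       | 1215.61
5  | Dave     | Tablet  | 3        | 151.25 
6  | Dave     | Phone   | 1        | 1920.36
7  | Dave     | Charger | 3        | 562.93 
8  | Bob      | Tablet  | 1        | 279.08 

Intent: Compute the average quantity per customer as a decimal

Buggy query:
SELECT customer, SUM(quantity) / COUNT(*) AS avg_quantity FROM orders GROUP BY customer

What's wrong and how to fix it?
Bug: Both operands are integers, so '/' performs integer division and truncates

Fix: Cast one side to REAL so the division keeps the fractional part

Corrected query:
SELECT customer, SUM(quantity) * 1.0 / COUNT(*) AS avg_quantity FROM orders GROUP BY customer

Result:
customer | avg_quantity
---------+-------------
Alice    | 7.5         
Bob      | 3           
Dave     | 2.5         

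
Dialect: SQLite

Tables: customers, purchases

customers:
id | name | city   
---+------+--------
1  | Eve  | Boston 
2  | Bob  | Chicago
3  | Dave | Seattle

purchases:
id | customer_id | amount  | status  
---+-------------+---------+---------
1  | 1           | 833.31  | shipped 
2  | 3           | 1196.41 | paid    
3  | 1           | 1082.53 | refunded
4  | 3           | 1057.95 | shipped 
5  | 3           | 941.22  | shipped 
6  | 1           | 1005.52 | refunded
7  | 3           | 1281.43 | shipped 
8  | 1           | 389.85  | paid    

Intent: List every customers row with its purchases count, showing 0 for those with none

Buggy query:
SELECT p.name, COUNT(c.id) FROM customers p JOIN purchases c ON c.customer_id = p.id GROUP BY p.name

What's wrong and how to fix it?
Bug: INNER JOIN drops customers rows that have no matching purchases rows

Fix: Switch to LEFT JOIN to retain unmatched parent rows

Corrected query:
SELECT p.name, COUNT(c.id) FROM customers p LEFT JOIN purchases c ON c.customer_id = p.id GROUP BY p.name

Result:
name | COUNT(c.id)
-----+------------
Bob  | 0          
Dave | 4          
Eve  | 4          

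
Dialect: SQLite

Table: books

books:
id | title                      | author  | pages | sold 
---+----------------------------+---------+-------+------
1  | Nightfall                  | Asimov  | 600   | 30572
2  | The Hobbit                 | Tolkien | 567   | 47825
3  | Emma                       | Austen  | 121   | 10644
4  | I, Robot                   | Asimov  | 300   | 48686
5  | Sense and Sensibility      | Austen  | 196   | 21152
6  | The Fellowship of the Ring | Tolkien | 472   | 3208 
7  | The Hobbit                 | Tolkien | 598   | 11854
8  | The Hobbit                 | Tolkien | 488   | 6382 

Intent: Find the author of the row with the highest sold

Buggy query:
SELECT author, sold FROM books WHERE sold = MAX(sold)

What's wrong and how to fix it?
Bug: WHERE is evaluated per row; an aggregate over the whole table isn't defined there

Fix: Use a subquery: WHERE sold = (SELECT MAX(sold) FROM books)

Corrected query:
SELECT author, sold FROM books WHERE sold = (SELECT MAX(sold) FROM books)

Result:
author | sold 
-------+------
Asimov | 48686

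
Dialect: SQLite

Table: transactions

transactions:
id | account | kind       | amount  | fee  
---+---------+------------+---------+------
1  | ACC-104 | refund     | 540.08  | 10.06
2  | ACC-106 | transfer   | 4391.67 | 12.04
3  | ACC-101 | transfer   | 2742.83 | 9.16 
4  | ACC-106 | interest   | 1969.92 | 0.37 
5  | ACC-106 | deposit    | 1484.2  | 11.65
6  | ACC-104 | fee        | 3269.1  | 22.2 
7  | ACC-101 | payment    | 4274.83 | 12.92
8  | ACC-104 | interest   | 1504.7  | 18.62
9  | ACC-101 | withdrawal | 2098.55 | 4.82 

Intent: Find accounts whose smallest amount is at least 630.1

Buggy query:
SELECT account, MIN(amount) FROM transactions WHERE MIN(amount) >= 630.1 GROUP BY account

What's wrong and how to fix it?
Bug: MIN() in WHERE is a misuse of aggregate

Fix: Replace WHERE with HAVING after the GROUP BY

Corrected query:
SELECT account, MIN(amount) FROM transactions GROUP BY account HAVING MIN(amount) >= 630.1

Result:
account | MIN(amount)
--------+------------
ACC-101 | 2098.55    
ACC-106 | 1484.2     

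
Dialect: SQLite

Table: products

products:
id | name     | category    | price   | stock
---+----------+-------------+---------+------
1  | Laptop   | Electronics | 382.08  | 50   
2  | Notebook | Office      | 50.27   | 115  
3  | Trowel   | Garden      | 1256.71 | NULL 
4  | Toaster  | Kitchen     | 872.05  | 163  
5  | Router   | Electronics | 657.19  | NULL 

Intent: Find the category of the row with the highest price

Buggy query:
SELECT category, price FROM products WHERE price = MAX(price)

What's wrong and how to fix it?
Bug: MAX(price) is an aggregate and cannot be used directly in WHERE

Fix: Use a subquery: WHERE price = (SELECT MAX(price) FROM products)

Corrected query:
SELECT category, price FROM products WHERE price = (SELECT MAX(price) FROM products)

Result:
category | price  
---------+--------
Garden   | 1256.71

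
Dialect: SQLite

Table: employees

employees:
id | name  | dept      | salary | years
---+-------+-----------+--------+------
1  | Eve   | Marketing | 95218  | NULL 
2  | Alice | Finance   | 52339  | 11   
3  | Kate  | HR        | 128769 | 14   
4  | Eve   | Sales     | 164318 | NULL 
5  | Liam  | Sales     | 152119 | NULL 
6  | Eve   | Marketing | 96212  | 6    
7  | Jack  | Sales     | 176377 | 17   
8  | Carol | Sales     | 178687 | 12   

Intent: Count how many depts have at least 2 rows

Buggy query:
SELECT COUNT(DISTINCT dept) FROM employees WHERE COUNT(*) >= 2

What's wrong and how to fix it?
Bug: WHERE filters individual rows, not groups, so a group-level COUNT is invalid there

Fix: Group first with HAVING COUNT(*) >= 2, then COUNT the resulting groups

Corrected query:
SELECT COUNT(*) FROM (SELECT dept FROM employees GROUP BY dept HAVING COUNT(*) >= 2)

Result:
COUNT(*)
--------
2       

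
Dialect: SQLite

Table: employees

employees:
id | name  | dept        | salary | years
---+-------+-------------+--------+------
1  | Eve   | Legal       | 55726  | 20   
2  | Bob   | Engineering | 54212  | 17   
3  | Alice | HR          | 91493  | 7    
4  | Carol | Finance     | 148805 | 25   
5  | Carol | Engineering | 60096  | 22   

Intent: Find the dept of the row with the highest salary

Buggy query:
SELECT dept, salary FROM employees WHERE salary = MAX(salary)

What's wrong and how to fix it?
Bug: WHERE is evaluated per row; an aggregate over the whole table isn't defined there

Fix: Use a subquery: WHERE salary = (SELECT MAX(salary) FROM employees)

Corrected query:
SELECT dept, salary FROM employees WHERE salary = (SELECT MAX(salary) FROM employees)

Result:
dept    | salary
--------+-------
Finance | 148805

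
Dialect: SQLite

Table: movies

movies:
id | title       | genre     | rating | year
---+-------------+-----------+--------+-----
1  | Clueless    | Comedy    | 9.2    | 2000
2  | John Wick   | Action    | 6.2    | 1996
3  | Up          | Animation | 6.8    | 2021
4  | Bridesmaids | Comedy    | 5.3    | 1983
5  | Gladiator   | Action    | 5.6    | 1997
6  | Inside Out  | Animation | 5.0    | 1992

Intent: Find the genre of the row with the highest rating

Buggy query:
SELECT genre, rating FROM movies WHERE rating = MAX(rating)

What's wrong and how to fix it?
Bug: MAX(rating) is an aggregate and cannot be used directly in WHERE

Fix: Use a subquery: WHERE rating = (SELECT MAX(rating) FROM movies)

Corrected query:
SELECT genre, rating FROM movies WHERE rating = (SELECT MAX(rating) FROM movies)

Result:
genre  | rating
-------+-------
Comedy | 9.2   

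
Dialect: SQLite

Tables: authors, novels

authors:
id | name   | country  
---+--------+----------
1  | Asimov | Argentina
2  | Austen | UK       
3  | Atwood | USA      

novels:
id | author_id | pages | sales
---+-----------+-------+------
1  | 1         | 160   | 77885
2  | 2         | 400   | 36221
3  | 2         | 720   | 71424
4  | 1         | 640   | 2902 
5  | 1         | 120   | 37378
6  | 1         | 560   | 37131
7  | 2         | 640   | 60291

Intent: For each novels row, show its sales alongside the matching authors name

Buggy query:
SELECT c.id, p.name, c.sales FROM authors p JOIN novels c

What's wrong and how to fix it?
Bug: Missing join condition: each novels row is matched to all authors rows instead of just its own

Fix: Specify the join condition linking the foreign key to the parent id

Corrected query:
SELECT c.id, p.name, c.sales FROM authors p JOIN novels c ON c.author_id = p.id

Result:
id | name   | sales
---+--------+------
1  | Asimov | 77885
2  | Austen | 36221
3  | Austen | 71424
4  | Asimov | 2902 
5  | Asimov | 37378
6  | Asimov | 37131
7  | Austen | 60291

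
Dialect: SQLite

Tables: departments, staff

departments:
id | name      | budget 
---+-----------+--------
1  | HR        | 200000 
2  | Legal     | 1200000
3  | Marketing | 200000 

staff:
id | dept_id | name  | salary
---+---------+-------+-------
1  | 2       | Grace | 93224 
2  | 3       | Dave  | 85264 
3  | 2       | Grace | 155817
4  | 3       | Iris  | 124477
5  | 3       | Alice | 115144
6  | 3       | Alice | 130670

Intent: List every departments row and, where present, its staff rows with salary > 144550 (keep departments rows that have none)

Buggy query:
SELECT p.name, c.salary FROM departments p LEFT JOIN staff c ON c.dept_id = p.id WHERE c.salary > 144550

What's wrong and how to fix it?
Bug: A WHERE condition on the right-hand table after LEFT JOIN drops unmatched parents

Fix: Move the right-table condition into the ON clause so unmatched parents are kept

Corrected query:
SELECT p.name, c.salary FROM departments p LEFT JOIN staff c ON c.dept_id = p.id AND c.salary > 144550

Result:
name      | salary
----------+-------
HR        | NULL  
Legal     | 155817
Marketing | NULL  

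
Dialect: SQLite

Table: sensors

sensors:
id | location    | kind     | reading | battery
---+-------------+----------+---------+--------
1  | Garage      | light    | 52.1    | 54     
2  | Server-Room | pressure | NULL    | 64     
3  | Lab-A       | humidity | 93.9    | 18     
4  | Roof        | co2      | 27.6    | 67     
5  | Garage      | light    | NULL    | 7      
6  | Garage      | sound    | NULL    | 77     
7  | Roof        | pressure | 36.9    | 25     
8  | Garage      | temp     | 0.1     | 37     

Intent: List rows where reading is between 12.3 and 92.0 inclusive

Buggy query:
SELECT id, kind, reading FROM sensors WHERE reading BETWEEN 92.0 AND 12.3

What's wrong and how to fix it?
Bug: BETWEEN expects the lower bound first; with 92.0 AND 12.3 the range is empty

Fix: Swap the bounds so the smaller value comes first

Corrected query:
SELECT id, kind, reading FROM sensors WHERE reading BETWEEN 12.3 AND 92.0

Result:
id | kind     | reading
---+----------+--------
1  | light    | 52.1   
4  | co2      | 27.6   
7  | pressure | 36.9   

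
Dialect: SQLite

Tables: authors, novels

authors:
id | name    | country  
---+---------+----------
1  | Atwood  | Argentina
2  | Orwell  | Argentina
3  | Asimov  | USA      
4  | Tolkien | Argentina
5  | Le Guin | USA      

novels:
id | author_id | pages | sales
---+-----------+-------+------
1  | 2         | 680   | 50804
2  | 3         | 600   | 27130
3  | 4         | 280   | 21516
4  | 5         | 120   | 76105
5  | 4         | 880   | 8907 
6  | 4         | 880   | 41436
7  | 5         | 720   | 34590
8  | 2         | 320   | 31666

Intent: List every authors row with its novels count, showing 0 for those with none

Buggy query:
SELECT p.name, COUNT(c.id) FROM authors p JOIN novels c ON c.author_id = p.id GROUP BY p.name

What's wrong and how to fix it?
Bug: An inner join excludes parents with zero children

Fix: Switch to LEFT JOIN to retain unmatched parent rows

Corrected query:
SELECT p.name, COUNT(c.id) FROM authors p LEFT JOIN novels c ON c.author_id = p.id GROUP BY p.name

Result:
name    | COUNT(c.id)
--------+------------
Asimov  | 1          
Atwood  | 0          
Le Guin | 2          
Orwell  | 2          
Tolkien | 3          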